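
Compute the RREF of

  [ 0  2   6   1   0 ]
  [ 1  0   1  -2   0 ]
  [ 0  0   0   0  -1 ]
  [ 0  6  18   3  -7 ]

R1 <-> R2
  [ 1  0   1  -2   0 ]
  [ 0  2   6   1   0 ]
  [ 0  0   0   0  -1 ]
  [ 0  6  18   3  -7 ]
R2 ← 1/2·R2
  [ 1  0   1   -2   0 ]
  [ 0  1   3  1/2   0 ]
  [ 0  0   0    0  -1 ]
  [ 0  6  18    3  -7 ]
R4 ← R4 − 6·R2
  [ 1  0  1   -2   0 ]
  [ 0  1  3  1/2   0 ]
  [ 0  0  0    0  -1 ]
  [ 0  0  0    0  -7 ]
R3 ← -1·R3
  [ 1  0  1   -2   0 ]
  [ 0  1  3  1/2   0 ]
  [ 0  0  0    0   1 ]
  [ 0  0  0    0  -7 ]
R4 ← R4 + 7·R3
  [ 1  0  1   -2  0 ]
  [ 0  1  3  1/2  0 ]
  [ 0  0  0    0  1 ]
  [ 0  0  0    0  0 ]

[[1, 0, 1, -2, 0], [0, 1, 3, 1/2, 0], [0, 0, 0, 0, 1], [0, 0, 0, 0, 0]]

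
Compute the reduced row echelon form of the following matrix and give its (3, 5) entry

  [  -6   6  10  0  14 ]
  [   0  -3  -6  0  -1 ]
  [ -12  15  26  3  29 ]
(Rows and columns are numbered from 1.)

0

Multiply ρ1 by -1/6.
Add 12 times ρ1 to ρ3.
Multiply ρ2 by -1/3.
Subtract 3 times ρ2 from ρ3.
Multiply ρ3 by 1/3.
Add ρ2 to ρ1.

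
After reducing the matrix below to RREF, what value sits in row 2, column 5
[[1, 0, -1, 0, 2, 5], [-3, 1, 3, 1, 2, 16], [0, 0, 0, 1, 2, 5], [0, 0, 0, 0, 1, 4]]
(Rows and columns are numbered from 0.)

-3

Add 3 times R1 to R2.
  [ 1  0  -1  0  2   5 ]
  [ 0  1   0  1  8  31 ]
  [ 0  0   0  1  2   5 ]
  [ 0  0   0  0  1   4 ]
Subtract 2 times R4 from R3.
  [ 1  0  -1  0  2   5 ]
  [ 0  1   0  1  8  31 ]
  [ 0  0   0  1  0  -3 ]
  [ 0  0   0  0  1   4 ]
Subtract 8 times R4 from R2.
  [ 1  0  -1  0  2   5 ]
  [ 0  1   0  1  0  -1 ]
  [ 0  0   0  1  0  -3 ]
  [ 0  0   0  0  1   4 ]
Subtract 2 times R4 from R1.
  [ 1  0  -1  0  0  -3 ]
  [ 0  1   0  1  0  -1 ]
  [ 0  0   0  1  0  -3 ]
  [ 0  0   0  0  1   4 ]
Subtract R3 from R2.
  [ 1  0  -1  0  0  -3 ]
  [ 0  1   0  0  0   2 ]
  [ 0  0   0  1  0  -3 ]
  [ 0  0   0  0  1   4 ]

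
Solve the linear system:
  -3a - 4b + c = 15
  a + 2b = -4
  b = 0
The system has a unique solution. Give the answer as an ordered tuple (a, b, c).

Form the augmented matrix and row-reduce:
  [ -3  -4  1  |  15 ]
  [  1   2  0  |  -4 ]
  [  0   1  0  |   0 ]
ρ1 := -1/3·ρ1
  [ 1  4/3  -1/3  |  -5 ]
  [ 1    2     0  |  -4 ]
  [ 0    1     0  |   0 ]
ρ2 := ρ2 − ρ1
  [ 1  4/3  -1/3  |  -5 ]
  [ 0  2/3   1/3  |   1 ]
  [ 0    1     0  |   0 ]
ρ2 := 3/2·ρ2
  [ 1  4/3  -1/3  |   -5 ]
  [ 0    1   1/2  |  3/2 ]
  [ 0    1     0  |    0 ]
ρ3 := ρ3 − ρ2
  [ 1  4/3  -1/3  |    -5 ]
  [ 0    1   1/2  |   3/2 ]
  [ 0    0  -1/2  |  -3/2 ]
ρ3 := -2·ρ3
  [ 1  4/3  -1/3  |   -5 ]
  [ 0    1   1/2  |  3/2 ]
  [ 0    0     1  |    3 ]
ρ2 := ρ2 − 1/2·ρ3
  [ 1  4/3  -1/3  |  -5 ]
  [ 0    1     0  |   0 ]
  [ 0    0     1  |   3 ]
ρ1 := ρ1 + 1/3·ρ3
  [ 1  4/3  0  |  -4 ]
  [ 0    1  0  |   0 ]
  [ 0    0  1  |   3 ]
ρ1 := ρ1 − 4/3·ρ2
  [ 1  0  0  |  -4 ]
  [ 0  1  0  |   0 ]
  [ 0  0  1  |   3 ]
Reading off the last column: a = -4, b = 0, c = 3.

(-4, 0, 3)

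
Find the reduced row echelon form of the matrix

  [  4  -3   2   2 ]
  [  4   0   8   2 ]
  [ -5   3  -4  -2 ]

[[1, 0, 2, 0], [0, 1, 2, 0], [0, 0, 0, 1]]

Multiply ρ1 by 1/4.
Subtract 4 times ρ1 from ρ2.
Add 5 times ρ1 to ρ3.
Multiply ρ2 by 1/3.
Add 3/4 times ρ2 to ρ3.
Multiply ρ3 by 2.
Subtract 1/2 times ρ3 from ρ1.
Add 3/4 times ρ2 to ρ1.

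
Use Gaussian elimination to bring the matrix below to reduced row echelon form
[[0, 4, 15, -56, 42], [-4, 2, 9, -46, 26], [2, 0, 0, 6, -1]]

r1 <-> r2
  [ -4  2   9  -46  26 ]
  [  0  4  15  -56  42 ]
  [  2  0   0    6  -1 ]
r1 := -1/4·r1
  [ 1  -1/2  -9/4  23/2  -13/2 ]
  [ 0     4    15   -56     42 ]
  [ 2     0     0     6     -1 ]
r3 := r3 − 2·r1
  [ 1  -1/2  -9/4  23/2  -13/2 ]
  [ 0     4    15   -56     42 ]
  [ 0     1   9/2   -17     12 ]
r2 := 1/4·r2
  [ 1  -1/2  -9/4  23/2  -13/2 ]
  [ 0     1  15/4   -14   21/2 ]
  [ 0     1   9/2   -17     12 ]
r3 := r3 − r2
  [ 1  -1/2  -9/4  23/2  -13/2 ]
  [ 0     1  15/4   -14   21/2 ]
  [ 0     0   3/4    -3    3/2 ]
r3 := 4/3·r3
  [ 1  -1/2  -9/4  23/2  -13/2 ]
  [ 0     1  15/4   -14   21/2 ]
  [ 0     0     1    -4      2 ]
r2 := r2 − 15/4·r3
  [ 1  -1/2  -9/4  23/2  -13/2 ]
  [ 0     1     0     1      3 ]
  [ 0     0     1    -4      2 ]
r1 := r1 + 9/4·r3
  [ 1  -1/2  0  5/2  -2 ]
  [ 0     1  0    1   3 ]
  [ 0     0  1   -4   2 ]
r1 := r1 + 1/2·r2
  [ 1  0  0   3  -1/2 ]
  [ 0  1  0   1     3 ]
  [ 0  0  1  -4     2 ]

[[1, 0, 0, 3, -1/2], [0, 1, 0, 1, 3], [0, 0, 1, -4, 2]]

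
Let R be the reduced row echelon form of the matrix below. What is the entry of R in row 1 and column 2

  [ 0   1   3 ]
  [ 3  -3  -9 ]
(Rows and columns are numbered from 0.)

ρ1 <-> ρ2
  [ 3  -3  -9 ]
  [ 0   1   3 ]
ρ1 -> 1/3·ρ1
  [ 1  -1  -3 ]
  [ 0   1   3 ]
ρ1 -> ρ1 + ρ2
  [ 1  0  0 ]
  [ 0  1  3 ]

3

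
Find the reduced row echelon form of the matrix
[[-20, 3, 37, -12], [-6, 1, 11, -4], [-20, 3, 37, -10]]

r1 ← -1/20·r1
  [   1  -3/20  -37/20  3/5 ]
  [  -6      1      11   -4 ]
  [ -20      3      37  -10 ]
r2 ← r2 + 6·r1
  [   1  -3/20  -37/20   3/5 ]
  [   0   1/10   -1/10  -2/5 ]
  [ -20      3      37   -10 ]
r3 ← r3 + 20·r1
  [ 1  -3/20  -37/20   3/5 ]
  [ 0   1/10   -1/10  -2/5 ]
  [ 0      0       0     2 ]
r2 ← 10·r2
  [ 1  -3/20  -37/20  3/5 ]
  [ 0      1      -1   -4 ]
  [ 0      0       0    2 ]
r3 ← 1/2·r3
  [ 1  -3/20  -37/20  3/5 ]
  [ 0      1      -1   -4 ]
  [ 0      0       0    1 ]
r2 ← r2 + 4·r3
  [ 1  -3/20  -37/20  3/5 ]
  [ 0      1      -1    0 ]
  [ 0      0       0    1 ]
r1 ← r1 − 3/5·r3
  [ 1  -3/20  -37/20  0 ]
  [ 0      1      -1  0 ]
  [ 0      0       0  1 ]
r1 ← r1 + 3/20·r2
  [ 1  0  -2  0 ]
  [ 0  1  -1  0 ]
  [ 0  0   0  1 ]

[[1, 0, -2, 0], [0, 1, -1, 0], [0, 0, 0, 1]]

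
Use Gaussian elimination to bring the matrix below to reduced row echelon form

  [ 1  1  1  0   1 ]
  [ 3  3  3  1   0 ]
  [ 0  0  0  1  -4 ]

[[1, 1, 1, 0, 0], [0, 0, 0, 1, 0], [0, 0, 0, 0, 1]]

Subtract 3 times r1 from r2.
  [ 1  1  1  0   1 ]
  [ 0  0  0  1  -3 ]
  [ 0  0  0  1  -4 ]
Subtract r2 from r3.
  [ 1  1  1  0   1 ]
  [ 0  0  0  1  -3 ]
  [ 0  0  0  0  -1 ]
Multiply r3 by -1.
  [ 1  1  1  0   1 ]
  [ 0  0  0  1  -3 ]
  [ 0  0  0  0   1 ]
Add 3 times r3 to r2.
  [ 1  1  1  0  1 ]
  [ 0  0  0  1  0 ]
  [ 0  0  0  0  1 ]
Subtract r3 from r1.
  [ 1  1  1  0  0 ]
  [ 0  0  0  1  0 ]
  [ 0  0  0  0  1 ]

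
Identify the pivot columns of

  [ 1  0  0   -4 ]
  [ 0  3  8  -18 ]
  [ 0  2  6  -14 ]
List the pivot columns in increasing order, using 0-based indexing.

0, 1, 2

R2 → 1/3·R2
R3 → R3 − 2·R2
R3 → 3/2·R3
R2 → R2 − 8/3·R3
Pivot columns are the columns containing a leading 1.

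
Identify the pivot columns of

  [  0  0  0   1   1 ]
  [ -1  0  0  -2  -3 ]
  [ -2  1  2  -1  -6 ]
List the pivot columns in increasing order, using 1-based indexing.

1, 2, 4

R1 <=> R2
  [ -1  0  0  -2  -3 ]
  [  0  0  0   1   1 ]
  [ -2  1  2  -1  -6 ]
R1 -> -1·R1
  [  1  0  0   2   3 ]
  [  0  0  0   1   1 ]
  [ -2  1  2  -1  -6 ]
R3 -> R3 + 2·R1
  [ 1  0  0  2  3 ]
  [ 0  0  0  1  1 ]
  [ 0  1  2  3  0 ]
R2 <=> R3
  [ 1  0  0  2  3 ]
  [ 0  1  2  3  0 ]
  [ 0  0  0  1  1 ]
R2 -> R2 − 3·R3
  [ 1  0  0  2   3 ]
  [ 0  1  2  0  -3 ]
  [ 0  0  0  1   1 ]
R1 -> R1 − 2·R3
  [ 1  0  0  0   1 ]
  [ 0  1  2  0  -3 ]
  [ 0  0  0  1   1 ]
Pivot columns are the columns containing a leading 1.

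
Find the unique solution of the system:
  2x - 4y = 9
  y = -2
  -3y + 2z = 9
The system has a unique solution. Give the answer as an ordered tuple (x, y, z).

Form the augmented matrix and row-reduce:
  [ 2  -4  0  |   9 ]
  [ 0   1  0  |  -2 ]
  [ 0  -3  2  |   9 ]
R1 -> 1/2·R1
R3 -> R3 + 3·R2
R3 -> 1/2·R3
R1 -> R1 + 2·R2
Reading off the last column: x = 1/2, y = -2, z = 3/2.

(1/2, -2, 3/2)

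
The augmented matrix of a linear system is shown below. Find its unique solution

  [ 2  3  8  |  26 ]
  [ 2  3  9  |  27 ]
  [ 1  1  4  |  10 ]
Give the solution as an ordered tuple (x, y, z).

(0, 6, 1)

r1 → 1/2·r1
r2 → r2 − 2·r1
r3 → r3 − r1
r2 <-> r3
r2 → -2·r2
r1 → r1 − 4·r3
r1 → r1 − 3/2·r2
Reading off the last column: x = 0, y = 6, z = 1.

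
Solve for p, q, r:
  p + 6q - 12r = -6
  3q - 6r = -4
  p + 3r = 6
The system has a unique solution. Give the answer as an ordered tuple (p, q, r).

Form the augmented matrix and row-reduce:
  [ 1  6  -12  |  -6 ]
  [ 0  3   -6  |  -4 ]
  [ 1  0    3  |   6 ]
r3 ← r3 − r1
r2 ← 1/3·r2
r3 ← r3 + 6·r2
r3 ← 1/3·r3
r2 ← r2 + 2·r3
r1 ← r1 + 12·r3
r1 ← r1 − 6·r2
Reading off the last column: p = 2, q = 4/3, r = 4/3.

(2, 4/3, 4/3)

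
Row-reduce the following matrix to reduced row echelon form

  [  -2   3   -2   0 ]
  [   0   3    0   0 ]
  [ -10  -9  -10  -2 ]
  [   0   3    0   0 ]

[[1, 0, 1, 0], [0, 1, 0, 0], [0, 0, 0, 1], [0, 0, 0, 0]]

r1 := -1/2·r1
r3 := r3 + 10·r1
r2 := 1/3·r2
r3 := r3 + 24·r2
r4 := r4 − 3·r2
r3 := -1/2·r3
r1 := r1 + 3/2·r2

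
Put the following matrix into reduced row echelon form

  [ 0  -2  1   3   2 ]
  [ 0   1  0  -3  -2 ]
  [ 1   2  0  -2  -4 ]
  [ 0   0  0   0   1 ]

Swap r1 and r3.
  [ 1   2  0  -2  -4 ]
  [ 0   1  0  -3  -2 ]
  [ 0  -2  1   3   2 ]
  [ 0   0  0   0   1 ]
Add 2 times r2 to r3.
  [ 1  2  0  -2  -4 ]
  [ 0  1  0  -3  -2 ]
  [ 0  0  1  -3  -2 ]
  [ 0  0  0   0   1 ]
Add 2 times r4 to r3.
  [ 1  2  0  -2  -4 ]
  [ 0  1  0  -3  -2 ]
  [ 0  0  1  -3   0 ]
  [ 0  0  0   0   1 ]
Add 2 times r4 to r2.
  [ 1  2  0  -2  -4 ]
  [ 0  1  0  -3   0 ]
  [ 0  0  1  -3   0 ]
  [ 0  0  0   0   1 ]
Add 4 times r4 to r1.
  [ 1  2  0  -2  0 ]
  [ 0  1  0  -3  0 ]
  [ 0  0  1  -3  0 ]
  [ 0  0  0   0  1 ]
Subtract 2 times r2 from r1.
  [ 1  0  0   4  0 ]
  [ 0  1  0  -3  0 ]
  [ 0  0  1  -3  0 ]
  [ 0  0  0   0  1 ]

[[1, 0, 0, 4, 0], [0, 1, 0, -3, 0], [0, 0, 1, -3, 0], [0, 0, 0, 0, 1]]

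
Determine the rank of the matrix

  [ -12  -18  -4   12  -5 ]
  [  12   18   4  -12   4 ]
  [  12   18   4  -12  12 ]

r1 ← -1/12·r1
  [  1  3/2  1/3   -1  5/12 ]
  [ 12   18    4  -12     4 ]
  [ 12   18    4  -12    12 ]
r2 ← r2 − 12·r1
  [  1  3/2  1/3   -1  5/12 ]
  [  0    0    0    0    -1 ]
  [ 12   18    4  -12    12 ]
r3 ← r3 − 12·r1
  [ 1  3/2  1/3  -1  5/12 ]
  [ 0    0    0   0    -1 ]
  [ 0    0    0   0     7 ]
r2 ← -1·r2
  [ 1  3/2  1/3  -1  5/12 ]
  [ 0    0    0   0     1 ]
  [ 0    0    0   0     7 ]
r3 ← r3 − 7·r2
  [ 1  3/2  1/3  -1  5/12 ]
  [ 0    0    0   0     1 ]
  [ 0    0    0   0     0 ]
r1 ← r1 − 5/12·r2
  [ 1  3/2  1/3  -1  0 ]
  [ 0    0    0   0  1 ]
  [ 0    0    0   0  0 ]
The reduced form has 2 nonzero rows.

rank = 2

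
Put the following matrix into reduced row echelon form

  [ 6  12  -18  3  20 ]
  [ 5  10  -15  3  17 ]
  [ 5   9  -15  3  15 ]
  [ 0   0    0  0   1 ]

R1 := 1/6·R1
R2 := R2 − 5·R1
R3 := R3 − 5·R1
R2 <-> R3
R2 := -1·R2
R3 := 2·R3
R3 := R3 − 2/3·R4
R2 := R2 − 5/3·R4
R1 := R1 − 10/3·R4
R2 := R2 + 1/2·R3
R1 := R1 − 1/2·R3
R1 := R1 − 2·R2

[[1, 0, -3, 0, 0], [0, 1, 0, 0, 0], [0, 0, 0, 1, 0], [0, 0, 0, 0, 1]]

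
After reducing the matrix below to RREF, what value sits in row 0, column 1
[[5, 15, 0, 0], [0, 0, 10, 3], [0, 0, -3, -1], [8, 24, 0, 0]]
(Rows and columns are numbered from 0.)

ρ1 -> 1/5·ρ1
  [ 1   3   0   0 ]
  [ 0   0  10   3 ]
  [ 0   0  -3  -1 ]
  [ 8  24   0   0 ]
ρ4 -> ρ4 − 8·ρ1
  [ 1  3   0   0 ]
  [ 0  0  10   3 ]
  [ 0  0  -3  -1 ]
  [ 0  0   0   0 ]
ρ2 -> 1/10·ρ2
  [ 1  3   0     0 ]
  [ 0  0   1  3/10 ]
  [ 0  0  -3    -1 ]
  [ 0  0   0     0 ]
ρ3 -> ρ3 + 3·ρ2
  [ 1  3  0      0 ]
  [ 0  0  1   3/10 ]
  [ 0  0  0  -1/10 ]
  [ 0  0  0      0 ]
ρ3 -> -10·ρ3
  [ 1  3  0     0 ]
  [ 0  0  1  3/10 ]
  [ 0  0  0     1 ]
  [ 0  0  0     0 ]
ρ2 -> ρ2 − 3/10·ρ3
  [ 1  3  0  0 ]
  [ 0  0  1  0 ]
  [ 0  0  0  1 ]
  [ 0  0  0  0 ]

3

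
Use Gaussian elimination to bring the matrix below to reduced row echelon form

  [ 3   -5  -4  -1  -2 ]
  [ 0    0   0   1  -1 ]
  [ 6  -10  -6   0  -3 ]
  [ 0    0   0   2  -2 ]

[[1, -5/3, 0, 0, 1], [0, 0, 1, 0, 3/2], [0, 0, 0, 1, -1], [0, 0, 0, 0, 0]]

R1 → 1/3·R1
R3 → R3 − 6·R1
R2 <-> R3
R2 → 1/2·R2
R4 → R4 − 2·R3
R2 → R2 − R3
R1 → R1 + 1/3·R3
R1 → R1 + 4/3·R2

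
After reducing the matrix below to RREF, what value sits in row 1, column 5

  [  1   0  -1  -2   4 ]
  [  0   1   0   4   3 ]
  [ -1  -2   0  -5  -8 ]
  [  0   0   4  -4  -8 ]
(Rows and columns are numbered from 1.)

2

ρ3 := ρ3 + ρ1
  [ 1   0  -1  -2   4 ]
  [ 0   1   0   4   3 ]
  [ 0  -2  -1  -7  -4 ]
  [ 0   0   4  -4  -8 ]
ρ3 := ρ3 + 2·ρ2
  [ 1  0  -1  -2   4 ]
  [ 0  1   0   4   3 ]
  [ 0  0  -1   1   2 ]
  [ 0  0   4  -4  -8 ]
ρ3 := -1·ρ3
  [ 1  0  -1  -2   4 ]
  [ 0  1   0   4   3 ]
  [ 0  0   1  -1  -2 ]
  [ 0  0   4  -4  -8 ]
ρ4 := ρ4 − 4·ρ3
  [ 1  0  -1  -2   4 ]
  [ 0  1   0   4   3 ]
  [ 0  0   1  -1  -2 ]
  [ 0  0   0   0   0 ]
ρ1 := ρ1 + ρ3
  [ 1  0  0  -3   2 ]
  [ 0  1  0   4   3 ]
  [ 0  0  1  -1  -2 ]
  [ 0  0  0   0   0 ]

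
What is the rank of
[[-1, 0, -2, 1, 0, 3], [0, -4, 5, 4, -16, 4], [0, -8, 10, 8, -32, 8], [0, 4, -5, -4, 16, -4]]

rank = 2

Multiply r1 by -1.
  [ 1   0   2  -1    0  -3 ]
  [ 0  -4   5   4  -16   4 ]
  [ 0  -8  10   8  -32   8 ]
  [ 0   4  -5  -4   16  -4 ]
Multiply r2 by -1/4.
  [ 1   0     2  -1    0  -3 ]
  [ 0   1  -5/4  -1    4  -1 ]
  [ 0  -8    10   8  -32   8 ]
  [ 0   4    -5  -4   16  -4 ]
Add 8 times r2 to r3.
  [ 1  0     2  -1   0  -3 ]
  [ 0  1  -5/4  -1   4  -1 ]
  [ 0  0     0   0   0   0 ]
  [ 0  4    -5  -4  16  -4 ]
Subtract 4 times r2 from r4.
  [ 1  0     2  -1  0  -3 ]
  [ 0  1  -5/4  -1  4  -1 ]
  [ 0  0     0   0  0   0 ]
  [ 0  0     0   0  0   0 ]
The reduced form has 2 nonzero rows.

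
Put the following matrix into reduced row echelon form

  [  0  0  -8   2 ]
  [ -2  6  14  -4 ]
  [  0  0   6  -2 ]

ρ1 <=> ρ2
  [ -2  6  14  -4 ]
  [  0  0  -8   2 ]
  [  0  0   6  -2 ]
ρ1 ← -1/2·ρ1
  [ 1  -3  -7   2 ]
  [ 0   0  -8   2 ]
  [ 0   0   6  -2 ]
ρ2 ← -1/8·ρ2
  [ 1  -3  -7     2 ]
  [ 0   0   1  -1/4 ]
  [ 0   0   6    -2 ]
ρ3 ← ρ3 − 6·ρ2
  [ 1  -3  -7     2 ]
  [ 0   0   1  -1/4 ]
  [ 0   0   0  -1/2 ]
ρ3 ← -2·ρ3
  [ 1  -3  -7     2 ]
  [ 0   0   1  -1/4 ]
  [ 0   0   0     1 ]
ρ2 ← ρ2 + 1/4·ρ3
  [ 1  -3  -7  2 ]
  [ 0   0   1  0 ]
  [ 0   0   0  1 ]
ρ1 ← ρ1 − 2·ρ3
  [ 1  -3  -7  0 ]
  [ 0   0   1  0 ]
  [ 0   0   0  1 ]
ρ1 ← ρ1 + 7·ρ2
  [ 1  -3  0  0 ]
  [ 0   0  1  0 ]
  [ 0   0  0  1 ]

[[1, -3, 0, 0], [0, 0, 1, 0], [0, 0, 0, 1]]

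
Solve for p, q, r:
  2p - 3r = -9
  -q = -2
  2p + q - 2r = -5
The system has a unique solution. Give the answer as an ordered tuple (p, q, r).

(-3/2, 2, 2)

Form the augmented matrix and row-reduce:
  [ 2   0  -3  |  -9 ]
  [ 0  -1   0  |  -2 ]
  [ 2   1  -2  |  -5 ]
R1 → 1/2·R1
  [ 1   0  -3/2  |  -9/2 ]
  [ 0  -1     0  |    -2 ]
  [ 2   1    -2  |    -5 ]
R3 → R3 − 2·R1
  [ 1   0  -3/2  |  -9/2 ]
  [ 0  -1     0  |    -2 ]
  [ 0   1     1  |     4 ]
R2 → -1·R2
  [ 1  0  -3/2  |  -9/2 ]
  [ 0  1     0  |     2 ]
  [ 0  1     1  |     4 ]
R3 → R3 − R2
  [ 1  0  -3/2  |  -9/2 ]
  [ 0  1     0  |     2 ]
  [ 0  0     1  |     2 ]
R1 → R1 + 3/2·R3
  [ 1  0  0  |  -3/2 ]
  [ 0  1  0  |     2 ]
  [ 0  0  1  |     2 ]
Reading off the last column: p = -3/2, q = 2, r = 2.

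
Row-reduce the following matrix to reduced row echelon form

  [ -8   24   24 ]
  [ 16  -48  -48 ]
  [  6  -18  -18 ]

r1 → -1/8·r1
  [  1   -3   -3 ]
  [ 16  -48  -48 ]
  [  6  -18  -18 ]
r2 → r2 − 16·r1
  [ 1   -3   -3 ]
  [ 0    0    0 ]
  [ 6  -18  -18 ]
r3 → r3 − 6·r1
  [ 1  -3  -3 ]
  [ 0   0   0 ]
  [ 0   0   0 ]

[[1, -3, -3], [0, 0, 0], [0, 0, 0]]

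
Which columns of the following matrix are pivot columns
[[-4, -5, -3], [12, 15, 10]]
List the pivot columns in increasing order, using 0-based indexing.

0, 2

Multiply r1 by -1/4.
Subtract 12 times r1 from r2.
Subtract 3/4 times r2 from r1.
Pivot columns are the columns containing a leading 1.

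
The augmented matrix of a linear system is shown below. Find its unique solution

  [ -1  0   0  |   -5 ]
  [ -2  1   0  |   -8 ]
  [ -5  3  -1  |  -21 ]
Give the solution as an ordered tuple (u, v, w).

R1 ← -1·R1
R2 ← R2 + 2·R1
R3 ← R3 + 5·R1
R3 ← R3 − 3·R2
R3 ← -1·R3
Reading off the last column: u = 5, v = 2, w = 2.

(5, 2, 2)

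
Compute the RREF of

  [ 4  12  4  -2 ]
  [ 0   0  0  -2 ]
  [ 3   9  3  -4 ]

R1 ← 1/4·R1
  [ 1  3  1  -1/2 ]
  [ 0  0  0    -2 ]
  [ 3  9  3    -4 ]
R3 ← R3 − 3·R1
  [ 1  3  1  -1/2 ]
  [ 0  0  0    -2 ]
  [ 0  0  0  -5/2 ]
R2 ← -1/2·R2
  [ 1  3  1  -1/2 ]
  [ 0  0  0     1 ]
  [ 0  0  0  -5/2 ]
R3 ← R3 + 5/2·R2
  [ 1  3  1  -1/2 ]
  [ 0  0  0     1 ]
  [ 0  0  0     0 ]
R1 ← R1 + 1/2·R2
  [ 1  3  1  0 ]
  [ 0  0  0  1 ]
  [ 0  0  0  0 ]

[[1, 3, 1, 0], [0, 0, 0, 1], [0, 0, 0, 0]]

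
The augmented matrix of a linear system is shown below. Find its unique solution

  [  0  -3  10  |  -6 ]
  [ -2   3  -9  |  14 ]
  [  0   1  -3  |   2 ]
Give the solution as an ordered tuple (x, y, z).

(-4, 2, 0)

R1 <-> R2
  [ -2   3  -9  |  14 ]
  [  0  -3  10  |  -6 ]
  [  0   1  -3  |   2 ]
R1 ← -1/2·R1
  [ 1  -3/2  9/2  |  -7 ]
  [ 0    -3   10  |  -6 ]
  [ 0     1   -3  |   2 ]
R2 ← -1/3·R2
  [ 1  -3/2    9/2  |  -7 ]
  [ 0     1  -10/3  |   2 ]
  [ 0     1     -3  |   2 ]
R3 ← R3 − R2
  [ 1  -3/2    9/2  |  -7 ]
  [ 0     1  -10/3  |   2 ]
  [ 0     0    1/3  |   0 ]
R3 ← 3·R3
  [ 1  -3/2    9/2  |  -7 ]
  [ 0     1  -10/3  |   2 ]
  [ 0     0      1  |   0 ]
R2 ← R2 + 10/3·R3
  [ 1  -3/2  9/2  |  -7 ]
  [ 0     1    0  |   2 ]
  [ 0     0    1  |   0 ]
R1 ← R1 − 9/2·R3
  [ 1  -3/2  0  |  -7 ]
  [ 0     1  0  |   2 ]
  [ 0     0  1  |   0 ]
R1 ← R1 + 3/2·R2
  [ 1  0  0  |  -4 ]
  [ 0  1  0  |   2 ]
  [ 0  0  1  |   0 ]
Reading off the last column: x = -4, y = 2, z = 0.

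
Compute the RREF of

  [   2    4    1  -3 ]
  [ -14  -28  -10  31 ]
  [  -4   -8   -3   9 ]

R1 → 1/2·R1
R2 → R2 + 14·R1
R3 → R3 + 4·R1
R2 → -1/3·R2
R3 → R3 + R2
R3 → -3·R3
R2 → R2 + 10/3·R3
R1 → R1 + 3/2·R3
R1 → R1 − 1/2·R2

[[1, 2, 0, 0], [0, 0, 1, 0], [0, 0, 0, 1]]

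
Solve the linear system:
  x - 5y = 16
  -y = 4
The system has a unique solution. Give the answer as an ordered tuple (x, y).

Form the augmented matrix and row-reduce:
  [ 1  -5  |  16 ]
  [ 0  -1  |   4 ]
Multiply r2 by -1.
  [ 1  -5  |  16 ]
  [ 0   1  |  -4 ]
Add 5 times r2 to r1.
  [ 1  0  |  -4 ]
  [ 0  1  |  -4 ]
Reading off the last column: x = -4, y = -4.

(-4, -4)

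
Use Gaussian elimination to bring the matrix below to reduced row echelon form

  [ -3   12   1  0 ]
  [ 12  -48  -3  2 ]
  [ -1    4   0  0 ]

ρ1 := -1/3·ρ1
  [  1   -4  -1/3  0 ]
  [ 12  -48    -3  2 ]
  [ -1    4     0  0 ]
ρ2 := ρ2 − 12·ρ1
  [  1  -4  -1/3  0 ]
  [  0   0     1  2 ]
  [ -1   4     0  0 ]
ρ3 := ρ3 + ρ1
  [ 1  -4  -1/3  0 ]
  [ 0   0     1  2 ]
  [ 0   0  -1/3  0 ]
ρ3 := ρ3 + 1/3·ρ2
  [ 1  -4  -1/3    0 ]
  [ 0   0     1    2 ]
  [ 0   0     0  2/3 ]
ρ3 := 3/2·ρ3
  [ 1  -4  -1/3  0 ]
  [ 0   0     1  2 ]
  [ 0   0     0  1 ]
ρ2 := ρ2 − 2·ρ3
  [ 1  -4  -1/3  0 ]
  [ 0   0     1  0 ]
  [ 0   0     0  1 ]
ρ1 := ρ1 + 1/3·ρ2
  [ 1  -4  0  0 ]
  [ 0   0  1  0 ]
  [ 0   0  0  1 ]

[[1, -4, 0, 0], [0, 0, 1, 0], [0, 0, 0, 1]]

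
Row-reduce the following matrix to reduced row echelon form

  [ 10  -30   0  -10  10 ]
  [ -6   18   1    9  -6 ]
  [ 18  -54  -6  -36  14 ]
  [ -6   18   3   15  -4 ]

[[1, -3, 0, -1, 0], [0, 0, 1, 3, 0], [0, 0, 0, 0, 1], [0, 0, 0, 0, 0]]

r1 -> 1/10·r1
r2 -> r2 + 6·r1
r3 -> r3 − 18·r1
r4 -> r4 + 6·r1
r3 -> r3 + 6·r2
r4 -> r4 − 3·r2
r3 -> -1/4·r3
r4 -> r4 − 2·r3
r1 -> r1 − r3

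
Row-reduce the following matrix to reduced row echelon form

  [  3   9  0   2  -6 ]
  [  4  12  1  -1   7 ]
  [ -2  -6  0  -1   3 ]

Multiply R1 by 1/3.
  [  1   3  0  2/3  -2 ]
  [  4  12  1   -1   7 ]
  [ -2  -6  0   -1   3 ]
Subtract 4 times R1 from R2.
  [  1   3  0    2/3  -2 ]
  [  0   0  1  -11/3  15 ]
  [ -2  -6  0     -1   3 ]
Add 2 times R1 to R3.
  [ 1  3  0    2/3  -2 ]
  [ 0  0  1  -11/3  15 ]
  [ 0  0  0    1/3  -1 ]
Multiply R3 by 3.
  [ 1  3  0    2/3  -2 ]
  [ 0  0  1  -11/3  15 ]
  [ 0  0  0      1  -3 ]
Add 11/3 times R3 to R2.
  [ 1  3  0  2/3  -2 ]
  [ 0  0  1    0   4 ]
  [ 0  0  0    1  -3 ]
Subtract 2/3 times R3 from R1.
  [ 1  3  0  0   0 ]
  [ 0  0  1  0   4 ]
  [ 0  0  0  1  -3 ]

[[1, 3, 0, 0, 0], [0, 0, 1, 0, 4], [0, 0, 0, 1, -3]]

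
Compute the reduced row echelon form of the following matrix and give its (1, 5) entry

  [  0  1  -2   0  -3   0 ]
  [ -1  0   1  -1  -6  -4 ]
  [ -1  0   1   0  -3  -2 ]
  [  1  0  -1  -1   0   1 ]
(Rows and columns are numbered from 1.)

3

R1 <-> R2
  [ -1  0   1  -1  -6  -4 ]
  [  0  1  -2   0  -3   0 ]
  [ -1  0   1   0  -3  -2 ]
  [  1  0  -1  -1   0   1 ]
R1 → -1·R1
  [  1  0  -1   1   6   4 ]
  [  0  1  -2   0  -3   0 ]
  [ -1  0   1   0  -3  -2 ]
  [  1  0  -1  -1   0   1 ]
R3 → R3 + R1
  [ 1  0  -1   1   6  4 ]
  [ 0  1  -2   0  -3  0 ]
  [ 0  0   0   1   3  2 ]
  [ 1  0  -1  -1   0  1 ]
R4 → R4 − R1
  [ 1  0  -1   1   6   4 ]
  [ 0  1  -2   0  -3   0 ]
  [ 0  0   0   1   3   2 ]
  [ 0  0   0  -2  -6  -3 ]
R4 → R4 + 2·R3
  [ 1  0  -1  1   6  4 ]
  [ 0  1  -2  0  -3  0 ]
  [ 0  0   0  1   3  2 ]
  [ 0  0   0  0   0  1 ]
R3 → R3 − 2·R4
  [ 1  0  -1  1   6  4 ]
  [ 0  1  -2  0  -3  0 ]
  [ 0  0   0  1   3  0 ]
  [ 0  0   0  0   0  1 ]
R1 → R1 − 4·R4
  [ 1  0  -1  1   6  0 ]
  [ 0  1  -2  0  -3  0 ]
  [ 0  0   0  1   3  0 ]
  [ 0  0   0  0   0  1 ]
R1 → R1 − R3
  [ 1  0  -1  0   3  0 ]
  [ 0  1  -2  0  -3  0 ]
  [ 0  0   0  1   3  0 ]
  [ 0  0   0  0   0  1 ]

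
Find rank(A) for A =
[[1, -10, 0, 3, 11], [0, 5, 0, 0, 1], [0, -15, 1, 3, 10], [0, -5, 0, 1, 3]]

R2 := 1/5·R2
R3 := R3 + 15·R2
R4 := R4 + 5·R2
R3 := R3 − 3·R4
R1 := R1 − 3·R4
R1 := R1 + 10·R2
The reduced form has 4 nonzero rows.

rank = 4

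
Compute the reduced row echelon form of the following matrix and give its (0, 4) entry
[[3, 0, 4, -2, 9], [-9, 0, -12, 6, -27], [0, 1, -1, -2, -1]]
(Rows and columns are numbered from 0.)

R1 -> 1/3·R1
  [  1  0  4/3  -2/3    3 ]
  [ -9  0  -12     6  -27 ]
  [  0  1   -1    -2   -1 ]
R2 -> R2 + 9·R1
  [ 1  0  4/3  -2/3   3 ]
  [ 0  0    0     0   0 ]
  [ 0  1   -1    -2  -1 ]
R2 ↔ R3
  [ 1  0  4/3  -2/3   3 ]
  [ 0  1   -1    -2  -1 ]
  [ 0  0    0     0   0 ]

3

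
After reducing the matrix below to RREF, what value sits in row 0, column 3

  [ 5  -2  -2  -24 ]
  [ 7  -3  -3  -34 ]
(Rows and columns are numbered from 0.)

-4

Multiply R1 by 1/5.
  [ 1  -2/5  -2/5  -24/5 ]
  [ 7    -3    -3    -34 ]
Subtract 7 times R1 from R2.
  [ 1  -2/5  -2/5  -24/5 ]
  [ 0  -1/5  -1/5   -2/5 ]
Multiply R2 by -5.
  [ 1  -2/5  -2/5  -24/5 ]
  [ 0     1     1      2 ]
Add 2/5 times R2 to R1.
  [ 1  0  0  -4 ]
  [ 0  1  1   2 ]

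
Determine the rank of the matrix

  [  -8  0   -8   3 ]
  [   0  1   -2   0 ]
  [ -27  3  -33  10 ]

rank = 3

R1 -> -1/8·R1
  [   1  0    1  -3/8 ]
  [   0  1   -2     0 ]
  [ -27  3  -33    10 ]
R3 -> R3 + 27·R1
  [ 1  0   1  -3/8 ]
  [ 0  1  -2     0 ]
  [ 0  3  -6  -1/8 ]
R3 -> R3 − 3·R2
  [ 1  0   1  -3/8 ]
  [ 0  1  -2     0 ]
  [ 0  0   0  -1/8 ]
R3 -> -8·R3
  [ 1  0   1  -3/8 ]
  [ 0  1  -2     0 ]
  [ 0  0   0     1 ]
R1 -> R1 + 3/8·R3
  [ 1  0   1  0 ]
  [ 0  1  -2  0 ]
  [ 0  0   0  1 ]
The reduced form has 3 nonzero rows.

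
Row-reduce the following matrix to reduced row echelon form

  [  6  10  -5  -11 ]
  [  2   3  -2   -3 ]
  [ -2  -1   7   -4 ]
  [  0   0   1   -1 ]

Multiply R1 by 1/6.
  [  1  5/3  -5/6  -11/6 ]
  [  2    3    -2     -3 ]
  [ -2   -1     7     -4 ]
  [  0    0     1     -1 ]
Subtract 2 times R1 from R2.
  [  1   5/3  -5/6  -11/6 ]
  [  0  -1/3  -1/3    2/3 ]
  [ -2    -1     7     -4 ]
  [  0     0     1     -1 ]
Add 2 times R1 to R3.
  [ 1   5/3  -5/6  -11/6 ]
  [ 0  -1/3  -1/3    2/3 ]
  [ 0   7/3  16/3  -23/3 ]
  [ 0     0     1     -1 ]
Multiply R2 by -3.
  [ 1  5/3  -5/6  -11/6 ]
  [ 0    1     1     -2 ]
  [ 0  7/3  16/3  -23/3 ]
  [ 0    0     1     -1 ]
Subtract 7/3 times R2 from R3.
  [ 1  5/3  -5/6  -11/6 ]
  [ 0    1     1     -2 ]
  [ 0    0     3     -3 ]
  [ 0    0     1     -1 ]
Multiply R3 by 1/3.
  [ 1  5/3  -5/6  -11/6 ]
  [ 0    1     1     -2 ]
  [ 0    0     1     -1 ]
  [ 0    0     1     -1 ]
Subtract R3 from R4.
  [ 1  5/3  -5/6  -11/6 ]
  [ 0    1     1     -2 ]
  [ 0    0     1     -1 ]
  [ 0    0     0      0 ]
Subtract R3 from R2.
  [ 1  5/3  -5/6  -11/6 ]
  [ 0    1     0     -1 ]
  [ 0    0     1     -1 ]
  [ 0    0     0      0 ]
Add 5/6 times R3 to R1.
  [ 1  5/3  0  -8/3 ]
  [ 0    1  0    -1 ]
  [ 0    0  1    -1 ]
  [ 0    0  0     0 ]
Subtract 5/3 times R2 from R1.
  [ 1  0  0  -1 ]
  [ 0  1  0  -1 ]
  [ 0  0  1  -1 ]
  [ 0  0  0   0 ]

[[1, 0, 0, -1], [0, 1, 0, -1], [0, 0, 1, -1], [0, 0, 0, 0]]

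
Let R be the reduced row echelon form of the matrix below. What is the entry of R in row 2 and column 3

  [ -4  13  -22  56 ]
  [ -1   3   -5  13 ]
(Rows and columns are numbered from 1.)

R1 → -1/4·R1
  [  1  -13/4  11/2  -14 ]
  [ -1      3    -5   13 ]
R2 → R2 + R1
  [ 1  -13/4  11/2  -14 ]
  [ 0   -1/4   1/2   -1 ]
R2 → -4·R2
  [ 1  -13/4  11/2  -14 ]
  [ 0      1    -2    4 ]
R1 → R1 + 13/4·R2
  [ 1  0  -1  -1 ]
  [ 0  1  -2   4 ]

-2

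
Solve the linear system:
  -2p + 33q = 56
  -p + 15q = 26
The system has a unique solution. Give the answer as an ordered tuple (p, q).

(-6, 4/3)

Form the augmented matrix and row-reduce:
  [ -2  33  |  56 ]
  [ -1  15  |  26 ]
R1 -> -1/2·R1
  [  1  -33/2  |  -28 ]
  [ -1     15  |   26 ]
R2 -> R2 + R1
  [ 1  -33/2  |  -28 ]
  [ 0   -3/2  |   -2 ]
R2 -> -2/3·R2
  [ 1  -33/2  |  -28 ]
  [ 0      1  |  4/3 ]
R1 -> R1 + 33/2·R2
  [ 1  0  |   -6 ]
  [ 0  1  |  4/3 ]
Reading off the last column: p = -6, q = 4/3.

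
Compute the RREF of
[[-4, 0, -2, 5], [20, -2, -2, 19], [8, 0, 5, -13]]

R1 := -1/4·R1
  [  1   0  1/2  -5/4 ]
  [ 20  -2   -2    19 ]
  [  8   0    5   -13 ]
R2 := R2 − 20·R1
  [ 1   0  1/2  -5/4 ]
  [ 0  -2  -12    44 ]
  [ 8   0    5   -13 ]
R3 := R3 − 8·R1
  [ 1   0  1/2  -5/4 ]
  [ 0  -2  -12    44 ]
  [ 0   0    1    -3 ]
R2 := -1/2·R2
  [ 1  0  1/2  -5/4 ]
  [ 0  1    6   -22 ]
  [ 0  0    1    -3 ]
R2 := R2 − 6·R3
  [ 1  0  1/2  -5/4 ]
  [ 0  1    0    -4 ]
  [ 0  0    1    -3 ]
R1 := R1 − 1/2·R3
  [ 1  0  0  1/4 ]
  [ 0  1  0   -4 ]
  [ 0  0  1   -3 ]

[[1, 0, 0, 1/4], [0, 1, 0, -4], [0, 0, 1, -3]]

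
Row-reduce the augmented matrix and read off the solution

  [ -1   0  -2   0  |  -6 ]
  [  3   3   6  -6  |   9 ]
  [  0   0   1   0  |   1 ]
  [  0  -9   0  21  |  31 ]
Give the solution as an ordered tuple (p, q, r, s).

(4, -1/3, 1, 4/3)

Multiply ρ1 by -1.
Subtract 3 times ρ1 from ρ2.
Multiply ρ2 by 1/3.
Add 9 times ρ2 to ρ4.
Multiply ρ4 by 1/3.
Add 2 times ρ4 to ρ2.
Subtract 2 times ρ3 from ρ1.
Reading off the last column: p = 4, q = -1/3, r = 1, s = 4/3.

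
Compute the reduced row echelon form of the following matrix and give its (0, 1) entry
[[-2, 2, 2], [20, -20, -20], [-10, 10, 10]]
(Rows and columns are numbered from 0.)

-1

r1 ← -1/2·r1
  [   1   -1   -1 ]
  [  20  -20  -20 ]
  [ -10   10   10 ]
r2 ← r2 − 20·r1
  [   1  -1  -1 ]
  [   0   0   0 ]
  [ -10  10  10 ]
r3 ← r3 + 10·r1
  [ 1  -1  -1 ]
  [ 0   0   0 ]
  [ 0   0   0 ]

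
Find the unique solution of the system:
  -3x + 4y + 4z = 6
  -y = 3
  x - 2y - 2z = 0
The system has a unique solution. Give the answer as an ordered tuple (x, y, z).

(-6, -3, 0)

Form the augmented matrix and row-reduce:
  [ -3   4   4  |  6 ]
  [  0  -1   0  |  3 ]
  [  1  -2  -2  |  0 ]
R1 → -1/3·R1
R3 → R3 − R1
R2 → -1·R2
R3 → R3 + 2/3·R2
R3 → -3/2·R3
R1 → R1 + 4/3·R3
R1 → R1 + 4/3·R2
Reading off the last column: x = -6, y = -3, z = 0.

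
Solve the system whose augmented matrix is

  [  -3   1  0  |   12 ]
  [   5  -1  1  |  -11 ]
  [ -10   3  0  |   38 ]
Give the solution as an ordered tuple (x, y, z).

(-2, 6, 5)

Multiply ρ1 by -1/3.
  [   1  -1/3  0  |   -4 ]
  [   5    -1  1  |  -11 ]
  [ -10     3  0  |   38 ]
Subtract 5 times ρ1 from ρ2.
  [   1  -1/3  0  |  -4 ]
  [   0   2/3  1  |   9 ]
  [ -10     3  0  |  38 ]
Add 10 times ρ1 to ρ3.
  [ 1  -1/3  0  |  -4 ]
  [ 0   2/3  1  |   9 ]
  [ 0  -1/3  0  |  -2 ]
Multiply ρ2 by 3/2.
  [ 1  -1/3    0  |    -4 ]
  [ 0     1  3/2  |  27/2 ]
  [ 0  -1/3    0  |    -2 ]
Add 1/3 times ρ2 to ρ3.
  [ 1  -1/3    0  |    -4 ]
  [ 0     1  3/2  |  27/2 ]
  [ 0     0  1/2  |   5/2 ]
Multiply ρ3 by 2.
  [ 1  -1/3    0  |    -4 ]
  [ 0     1  3/2  |  27/2 ]
  [ 0     0    1  |     5 ]
Subtract 3/2 times ρ3 from ρ2.
  [ 1  -1/3  0  |  -4 ]
  [ 0     1  0  |   6 ]
  [ 0     0  1  |   5 ]
Add 1/3 times ρ2 to ρ1.
  [ 1  0  0  |  -2 ]
  [ 0  1  0  |   6 ]
  [ 0  0  1  |   5 ]
Reading off the last column: x = -2, y = 6, z = 5.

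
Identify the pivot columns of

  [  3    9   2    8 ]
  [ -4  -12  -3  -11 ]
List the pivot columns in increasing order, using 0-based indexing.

0, 2

ρ1 -> 1/3·ρ1
  [  1    3  2/3  8/3 ]
  [ -4  -12   -3  -11 ]
ρ2 -> ρ2 + 4·ρ1
  [ 1  3   2/3   8/3 ]
  [ 0  0  -1/3  -1/3 ]
ρ2 -> -3·ρ2
  [ 1  3  2/3  8/3 ]
  [ 0  0    1    1 ]
ρ1 -> ρ1 − 2/3·ρ2
  [ 1  3  0  2 ]
  [ 0  0  1  1 ]
Pivot columns are the columns containing a leading 1.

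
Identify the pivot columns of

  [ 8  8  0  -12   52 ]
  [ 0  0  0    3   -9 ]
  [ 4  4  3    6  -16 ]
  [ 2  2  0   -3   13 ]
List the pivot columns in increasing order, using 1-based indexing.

1, 3, 4

r1 := 1/8·r1
  [ 1  1  0  -3/2  13/2 ]
  [ 0  0  0     3    -9 ]
  [ 4  4  3     6   -16 ]
  [ 2  2  0    -3    13 ]
r3 := r3 − 4·r1
  [ 1  1  0  -3/2  13/2 ]
  [ 0  0  0     3    -9 ]
  [ 0  0  3    12   -42 ]
  [ 2  2  0    -3    13 ]
r4 := r4 − 2·r1
  [ 1  1  0  -3/2  13/2 ]
  [ 0  0  0     3    -9 ]
  [ 0  0  3    12   -42 ]
  [ 0  0  0     0     0 ]
r2 <-> r3
  [ 1  1  0  -3/2  13/2 ]
  [ 0  0  3    12   -42 ]
  [ 0  0  0     3    -9 ]
  [ 0  0  0     0     0 ]
r2 := 1/3·r2
  [ 1  1  0  -3/2  13/2 ]
  [ 0  0  1     4   -14 ]
  [ 0  0  0     3    -9 ]
  [ 0  0  0     0     0 ]
r3 := 1/3·r3
  [ 1  1  0  -3/2  13/2 ]
  [ 0  0  1     4   -14 ]
  [ 0  0  0     1    -3 ]
  [ 0  0  0     0     0 ]
r2 := r2 − 4·r3
  [ 1  1  0  -3/2  13/2 ]
  [ 0  0  1     0    -2 ]
  [ 0  0  0     1    -3 ]
  [ 0  0  0     0     0 ]
r1 := r1 + 3/2·r3
  [ 1  1  0  0   2 ]
  [ 0  0  1  0  -2 ]
  [ 0  0  0  1  -3 ]
  [ 0  0  0  0   0 ]
Pivot columns are the columns containing a leading 1.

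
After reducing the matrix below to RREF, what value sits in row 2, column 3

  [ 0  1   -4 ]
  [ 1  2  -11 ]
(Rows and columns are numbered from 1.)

r1 <=> r2
  [ 1  2  -11 ]
  [ 0  1   -4 ]
r1 ← r1 − 2·r2
  [ 1  0  -3 ]
  [ 0  1  -4 ]

-4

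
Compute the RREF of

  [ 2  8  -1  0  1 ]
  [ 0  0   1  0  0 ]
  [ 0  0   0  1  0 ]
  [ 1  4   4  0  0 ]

[[1, 4, 0, 0, 0], [0, 0, 1, 0, 0], [0, 0, 0, 1, 0], [0, 0, 0, 0, 1]]

R1 -> 1/2·R1
  [ 1  4  -1/2  0  1/2 ]
  [ 0  0     1  0    0 ]
  [ 0  0     0  1    0 ]
  [ 1  4     4  0    0 ]
R4 -> R4 − R1
  [ 1  4  -1/2  0   1/2 ]
  [ 0  0     1  0     0 ]
  [ 0  0     0  1     0 ]
  [ 0  0   9/2  0  -1/2 ]
R4 -> R4 − 9/2·R2
  [ 1  4  -1/2  0   1/2 ]
  [ 0  0     1  0     0 ]
  [ 0  0     0  1     0 ]
  [ 0  0     0  0  -1/2 ]
R4 -> -2·R4
  [ 1  4  -1/2  0  1/2 ]
  [ 0  0     1  0    0 ]
  [ 0  0     0  1    0 ]
  [ 0  0     0  0    1 ]
R1 -> R1 − 1/2·R4
  [ 1  4  -1/2  0  0 ]
  [ 0  0     1  0  0 ]
  [ 0  0     0  1  0 ]
  [ 0  0     0  0  1 ]
R1 -> R1 + 1/2·R2
  [ 1  4  0  0  0 ]
  [ 0  0  1  0  0 ]
  [ 0  0  0  1  0 ]
  [ 0  0  0  0  1 ]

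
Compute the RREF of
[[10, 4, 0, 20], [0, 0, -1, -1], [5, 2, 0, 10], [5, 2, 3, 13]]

[[1, 2/5, 0, 2], [0, 0, 1, 1], [0, 0, 0, 0], [0, 0, 0, 0]]

R1 → 1/10·R1
  [ 1  2/5   0   2 ]
  [ 0    0  -1  -1 ]
  [ 5    2   0  10 ]
  [ 5    2   3  13 ]
R3 → R3 − 5·R1
  [ 1  2/5   0   2 ]
  [ 0    0  -1  -1 ]
  [ 0    0   0   0 ]
  [ 5    2   3  13 ]
R4 → R4 − 5·R1
  [ 1  2/5   0   2 ]
  [ 0    0  -1  -1 ]
  [ 0    0   0   0 ]
  [ 0    0   3   3 ]
R2 → -1·R2
  [ 1  2/5  0  2 ]
  [ 0    0  1  1 ]
  [ 0    0  0  0 ]
  [ 0    0  3  3 ]
R4 → R4 − 3·R2
  [ 1  2/5  0  2 ]
  [ 0    0  1  1 ]
  [ 0    0  0  0 ]
  [ 0    0  0  0 ]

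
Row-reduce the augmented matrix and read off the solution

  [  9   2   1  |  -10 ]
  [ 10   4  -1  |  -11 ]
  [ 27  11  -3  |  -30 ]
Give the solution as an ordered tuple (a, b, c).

(-3, 6, 5)

r1 -> 1/9·r1
  [  1  2/9  1/9  |  -10/9 ]
  [ 10    4   -1  |    -11 ]
  [ 27   11   -3  |    -30 ]
r2 -> r2 − 10·r1
  [  1   2/9    1/9  |  -10/9 ]
  [  0  16/9  -19/9  |    1/9 ]
  [ 27    11     -3  |    -30 ]
r3 -> r3 − 27·r1
  [ 1   2/9    1/9  |  -10/9 ]
  [ 0  16/9  -19/9  |    1/9 ]
  [ 0     5     -6  |      0 ]
r2 -> 9/16·r2
  [ 1  2/9     1/9  |  -10/9 ]
  [ 0    1  -19/16  |   1/16 ]
  [ 0    5      -6  |      0 ]
r3 -> r3 − 5·r2
  [ 1  2/9     1/9  |  -10/9 ]
  [ 0    1  -19/16  |   1/16 ]
  [ 0    0   -1/16  |  -5/16 ]
r3 -> -16·r3
  [ 1  2/9     1/9  |  -10/9 ]
  [ 0    1  -19/16  |   1/16 ]
  [ 0    0       1  |      5 ]
r2 -> r2 + 19/16·r3
  [ 1  2/9  1/9  |  -10/9 ]
  [ 0    1    0  |      6 ]
  [ 0    0    1  |      5 ]
r1 -> r1 − 1/9·r3
  [ 1  2/9  0  |  -5/3 ]
  [ 0    1  0  |     6 ]
  [ 0    0  1  |     5 ]
r1 -> r1 − 2/9·r2
  [ 1  0  0  |  -3 ]
  [ 0  1  0  |   6 ]
  [ 0  0  1  |   5 ]
Reading off the last column: a = -3, b = 6, c = 5.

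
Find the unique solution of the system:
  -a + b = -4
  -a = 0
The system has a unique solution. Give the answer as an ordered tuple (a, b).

Form the augmented matrix and row-reduce:
  [ -1  1  |  -4 ]
  [ -1  0  |   0 ]
Multiply R1 by -1.
  [  1  -1  |  4 ]
  [ -1   0  |  0 ]
Add R1 to R2.
  [ 1  -1  |  4 ]
  [ 0  -1  |  4 ]
Multiply R2 by -1.
  [ 1  -1  |   4 ]
  [ 0   1  |  -4 ]
Add R2 to R1.
  [ 1  0  |   0 ]
  [ 0  1  |  -4 ]
Reading off the last column: a = 0, b = -4.

(0, -4)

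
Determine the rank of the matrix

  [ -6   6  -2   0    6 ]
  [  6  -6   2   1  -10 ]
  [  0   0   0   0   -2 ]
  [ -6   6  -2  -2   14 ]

Multiply r1 by -1/6.
Subtract 6 times r1 from r2.
Add 6 times r1 to r4.
Add 2 times r2 to r4.
Multiply r3 by -1/2.
Add 4 times r3 to r2.
Add r3 to r1.
The reduced form has 3 nonzero rows.

rank = 3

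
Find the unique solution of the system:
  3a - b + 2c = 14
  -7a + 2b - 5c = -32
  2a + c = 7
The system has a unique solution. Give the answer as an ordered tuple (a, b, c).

Form the augmented matrix and row-reduce:
  [  3  -1   2  |   14 ]
  [ -7   2  -5  |  -32 ]
  [  2   0   1  |    7 ]
Multiply r1 by 1/3.
  [  1  -1/3  2/3  |  14/3 ]
  [ -7     2   -5  |   -32 ]
  [  2     0    1  |     7 ]
Add 7 times r1 to r2.
  [ 1  -1/3   2/3  |  14/3 ]
  [ 0  -1/3  -1/3  |   2/3 ]
  [ 2     0     1  |     7 ]
Subtract 2 times r1 from r3.
  [ 1  -1/3   2/3  |  14/3 ]
  [ 0  -1/3  -1/3  |   2/3 ]
  [ 0   2/3  -1/3  |  -7/3 ]
Multiply r2 by -3.
  [ 1  -1/3   2/3  |  14/3 ]
  [ 0     1     1  |    -2 ]
  [ 0   2/3  -1/3  |  -7/3 ]
Subtract 2/3 times r2 from r3.
  [ 1  -1/3  2/3  |  14/3 ]
  [ 0     1    1  |    -2 ]
  [ 0     0   -1  |    -1 ]
Multiply r3 by -1.
  [ 1  -1/3  2/3  |  14/3 ]
  [ 0     1    1  |    -2 ]
  [ 0     0    1  |     1 ]
Subtract r3 from r2.
  [ 1  -1/3  2/3  |  14/3 ]
  [ 0     1    0  |    -3 ]
  [ 0     0    1  |     1 ]
Subtract 2/3 times r3 from r1.
  [ 1  -1/3  0  |   4 ]
  [ 0     1  0  |  -3 ]
  [ 0     0  1  |   1 ]
Add 1/3 times r2 to r1.
  [ 1  0  0  |   3 ]
  [ 0  1  0  |  -3 ]
  [ 0  0  1  |   1 ]
Reading off the last column: a = 3, b = -3, c = 1.

(3, -3, 1)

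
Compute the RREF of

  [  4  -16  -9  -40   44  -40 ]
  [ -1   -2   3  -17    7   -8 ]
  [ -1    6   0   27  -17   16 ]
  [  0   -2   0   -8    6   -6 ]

[[1, 0, 0, -3, -1, 2], [0, 1, 0, 4, -3, 3], [0, 0, 1, -4, 0, 0], [0, 0, 0, 0, 0, 0]]

R1 ← 1/4·R1
  [  1  -4  -9/4  -10   11  -10 ]
  [ -1  -2     3  -17    7   -8 ]
  [ -1   6     0   27  -17   16 ]
  [  0  -2     0   -8    6   -6 ]
R2 ← R2 + R1
  [  1  -4  -9/4  -10   11  -10 ]
  [  0  -6   3/4  -27   18  -18 ]
  [ -1   6     0   27  -17   16 ]
  [  0  -2     0   -8    6   -6 ]
R3 ← R3 + R1
  [ 1  -4  -9/4  -10  11  -10 ]
  [ 0  -6   3/4  -27  18  -18 ]
  [ 0   2  -9/4   17  -6    6 ]
  [ 0  -2     0   -8   6   -6 ]
R2 ← -1/6·R2
  [ 1  -4  -9/4  -10  11  -10 ]
  [ 0   1  -1/8  9/2  -3    3 ]
  [ 0   2  -9/4   17  -6    6 ]
  [ 0  -2     0   -8   6   -6 ]
R3 ← R3 − 2·R2
  [ 1  -4  -9/4  -10  11  -10 ]
  [ 0   1  -1/8  9/2  -3    3 ]
  [ 0   0    -2    8   0    0 ]
  [ 0  -2     0   -8   6   -6 ]
R4 ← R4 + 2·R2
  [ 1  -4  -9/4  -10  11  -10 ]
  [ 0   1  -1/8  9/2  -3    3 ]
  [ 0   0    -2    8   0    0 ]
  [ 0   0  -1/4    1   0    0 ]
R3 ← -1/2·R3
  [ 1  -4  -9/4  -10  11  -10 ]
  [ 0   1  -1/8  9/2  -3    3 ]
  [ 0   0     1   -4   0    0 ]
  [ 0   0  -1/4    1   0    0 ]
R4 ← R4 + 1/4·R3
  [ 1  -4  -9/4  -10  11  -10 ]
  [ 0   1  -1/8  9/2  -3    3 ]
  [ 0   0     1   -4   0    0 ]
  [ 0   0     0    0   0    0 ]
R2 ← R2 + 1/8·R3
  [ 1  -4  -9/4  -10  11  -10 ]
  [ 0   1     0    4  -3    3 ]
  [ 0   0     1   -4   0    0 ]
  [ 0   0     0    0   0    0 ]
R1 ← R1 + 9/4·R3
  [ 1  -4  0  -19  11  -10 ]
  [ 0   1  0    4  -3    3 ]
  [ 0   0  1   -4   0    0 ]
  [ 0   0  0    0   0    0 ]
R1 ← R1 + 4·R2
  [ 1  0  0  -3  -1  2 ]
  [ 0  1  0   4  -3  3 ]
  [ 0  0  1  -4   0  0 ]
  [ 0  0  0   0   0  0 ]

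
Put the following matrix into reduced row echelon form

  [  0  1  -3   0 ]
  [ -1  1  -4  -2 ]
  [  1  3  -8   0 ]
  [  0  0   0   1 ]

R1 ↔ R2
  [ -1  1  -4  -2 ]
  [  0  1  -3   0 ]
  [  1  3  -8   0 ]
  [  0  0   0   1 ]
R1 -> -1·R1
  [ 1  -1   4  2 ]
  [ 0   1  -3  0 ]
  [ 1   3  -8  0 ]
  [ 0   0   0  1 ]
R3 -> R3 − R1
  [ 1  -1    4   2 ]
  [ 0   1   -3   0 ]
  [ 0   4  -12  -2 ]
  [ 0   0    0   1 ]
R3 -> R3 − 4·R2
  [ 1  -1   4   2 ]
  [ 0   1  -3   0 ]
  [ 0   0   0  -2 ]
  [ 0   0   0   1 ]
R3 -> -1/2·R3
  [ 1  -1   4  2 ]
  [ 0   1  -3  0 ]
  [ 0   0   0  1 ]
  [ 0   0   0  1 ]
R4 -> R4 − R3
  [ 1  -1   4  2 ]
  [ 0   1  -3  0 ]
  [ 0   0   0  1 ]
  [ 0   0   0  0 ]
R1 -> R1 − 2·R3
  [ 1  -1   4  0 ]
  [ 0   1  -3  0 ]
  [ 0   0   0  1 ]
  [ 0   0   0  0 ]
R1 -> R1 + R2
  [ 1  0   1  0 ]
  [ 0  1  -3  0 ]
  [ 0  0   0  1 ]
  [ 0  0   0  0 ]

[[1, 0, 1, 0], [0, 1, -3, 0], [0, 0, 0, 1], [0, 0, 0, 0]]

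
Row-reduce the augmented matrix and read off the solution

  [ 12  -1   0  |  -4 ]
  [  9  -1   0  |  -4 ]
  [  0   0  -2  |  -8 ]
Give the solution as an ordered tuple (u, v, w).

(0, 4, 4)

R1 := 1/12·R1
  [ 1  -1/12   0  |  -1/3 ]
  [ 9     -1   0  |    -4 ]
  [ 0      0  -2  |    -8 ]
R2 := R2 − 9·R1
  [ 1  -1/12   0  |  -1/3 ]
  [ 0   -1/4   0  |    -1 ]
  [ 0      0  -2  |    -8 ]
R2 := -4·R2
  [ 1  -1/12   0  |  -1/3 ]
  [ 0      1   0  |     4 ]
  [ 0      0  -2  |    -8 ]
R3 := -1/2·R3
  [ 1  -1/12  0  |  -1/3 ]
  [ 0      1  0  |     4 ]
  [ 0      0  1  |     4 ]
R1 := R1 + 1/12·R2
  [ 1  0  0  |  0 ]
  [ 0  1  0  |  4 ]
  [ 0  0  1  |  4 ]
Reading off the last column: u = 0, v = 4, w = 4.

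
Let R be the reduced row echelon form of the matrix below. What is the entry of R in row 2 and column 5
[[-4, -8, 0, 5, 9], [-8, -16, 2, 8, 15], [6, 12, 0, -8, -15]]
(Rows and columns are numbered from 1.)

3/2

R1 ← -1/4·R1
  [  1    2  0  -5/4  -9/4 ]
  [ -8  -16  2     8    15 ]
  [  6   12  0    -8   -15 ]
R2 ← R2 + 8·R1
  [ 1   2  0  -5/4  -9/4 ]
  [ 0   0  2    -2    -3 ]
  [ 6  12  0    -8   -15 ]
R3 ← R3 − 6·R1
  [ 1  2  0  -5/4  -9/4 ]
  [ 0  0  2    -2    -3 ]
  [ 0  0  0  -1/2  -3/2 ]
R2 ← 1/2·R2
  [ 1  2  0  -5/4  -9/4 ]
  [ 0  0  1    -1  -3/2 ]
  [ 0  0  0  -1/2  -3/2 ]
R3 ← -2·R3
  [ 1  2  0  -5/4  -9/4 ]
  [ 0  0  1    -1  -3/2 ]
  [ 0  0  0     1     3 ]
R2 ← R2 + R3
  [ 1  2  0  -5/4  -9/4 ]
  [ 0  0  1     0   3/2 ]
  [ 0  0  0     1     3 ]
R1 ← R1 + 5/4·R3
  [ 1  2  0  0  3/2 ]
  [ 0  0  1  0  3/2 ]
  [ 0  0  0  1    3 ]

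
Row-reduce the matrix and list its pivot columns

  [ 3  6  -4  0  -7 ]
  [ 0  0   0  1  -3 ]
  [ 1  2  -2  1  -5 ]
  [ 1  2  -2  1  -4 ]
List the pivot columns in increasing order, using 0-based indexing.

R1 := 1/3·R1
  [ 1  2  -4/3  0  -7/3 ]
  [ 0  0     0  1    -3 ]
  [ 1  2    -2  1    -5 ]
  [ 1  2    -2  1    -4 ]
R3 := R3 − R1
  [ 1  2  -4/3  0  -7/3 ]
  [ 0  0     0  1    -3 ]
  [ 0  0  -2/3  1  -8/3 ]
  [ 1  2    -2  1    -4 ]
R4 := R4 − R1
  [ 1  2  -4/3  0  -7/3 ]
  [ 0  0     0  1    -3 ]
  [ 0  0  -2/3  1  -8/3 ]
  [ 0  0  -2/3  1  -5/3 ]
R2 ↔ R3
  [ 1  2  -4/3  0  -7/3 ]
  [ 0  0  -2/3  1  -8/3 ]
  [ 0  0     0  1    -3 ]
  [ 0  0  -2/3  1  -5/3 ]
R2 := -3/2·R2
  [ 1  2  -4/3     0  -7/3 ]
  [ 0  0     1  -3/2     4 ]
  [ 0  0     0     1    -3 ]
  [ 0  0  -2/3     1  -5/3 ]
R4 := R4 + 2/3·R2
  [ 1  2  -4/3     0  -7/3 ]
  [ 0  0     1  -3/2     4 ]
  [ 0  0     0     1    -3 ]
  [ 0  0     0     0     1 ]
R3 := R3 + 3·R4
  [ 1  2  -4/3     0  -7/3 ]
  [ 0  0     1  -3/2     4 ]
  [ 0  0     0     1     0 ]
  [ 0  0     0     0     1 ]
R2 := R2 − 4·R4
  [ 1  2  -4/3     0  -7/3 ]
  [ 0  0     1  -3/2     0 ]
  [ 0  0     0     1     0 ]
  [ 0  0     0     0     1 ]
R1 := R1 + 7/3·R4
  [ 1  2  -4/3     0  0 ]
  [ 0  0     1  -3/2  0 ]
  [ 0  0     0     1  0 ]
  [ 0  0     0     0  1 ]
R2 := R2 + 3/2·R3
  [ 1  2  -4/3  0  0 ]
  [ 0  0     1  0  0 ]
  [ 0  0     0  1  0 ]
  [ 0  0     0  0  1 ]
R1 := R1 + 4/3·R2
  [ 1  2  0  0  0 ]
  [ 0  0  1  0  0 ]
  [ 0  0  0  1  0 ]
  [ 0  0  0  0  1 ]
Pivot columns are the columns containing a leading 1.

0, 2, 3, 4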